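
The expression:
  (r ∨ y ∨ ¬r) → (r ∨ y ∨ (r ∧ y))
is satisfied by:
  {r: True, y: True}
  {r: True, y: False}
  {y: True, r: False}


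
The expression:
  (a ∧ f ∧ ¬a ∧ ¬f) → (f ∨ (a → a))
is always true.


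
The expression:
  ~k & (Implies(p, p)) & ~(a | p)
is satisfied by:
  {p: False, k: False, a: False}


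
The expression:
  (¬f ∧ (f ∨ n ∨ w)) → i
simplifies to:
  f ∨ i ∨ (¬n ∧ ¬w)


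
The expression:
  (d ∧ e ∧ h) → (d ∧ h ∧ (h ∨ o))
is always true.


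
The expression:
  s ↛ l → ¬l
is always true.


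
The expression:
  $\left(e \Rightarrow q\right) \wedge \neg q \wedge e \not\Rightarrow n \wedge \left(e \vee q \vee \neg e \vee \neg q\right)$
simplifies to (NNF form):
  $\text{False}$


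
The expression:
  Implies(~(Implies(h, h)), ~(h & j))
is always true.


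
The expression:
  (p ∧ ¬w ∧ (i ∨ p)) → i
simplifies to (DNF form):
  i ∨ w ∨ ¬p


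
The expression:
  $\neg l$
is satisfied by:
  {l: False}


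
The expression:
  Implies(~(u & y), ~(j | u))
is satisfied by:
  {y: True, j: False, u: False}
  {j: False, u: False, y: False}
  {y: True, u: True, j: False}
  {y: True, u: True, j: True}


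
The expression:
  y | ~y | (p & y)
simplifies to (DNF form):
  True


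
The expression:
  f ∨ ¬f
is always true.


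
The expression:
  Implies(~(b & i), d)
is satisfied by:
  {i: True, d: True, b: True}
  {i: True, d: True, b: False}
  {d: True, b: True, i: False}
  {d: True, b: False, i: False}
  {i: True, b: True, d: False}


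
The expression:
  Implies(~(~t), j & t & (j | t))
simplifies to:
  j | ~t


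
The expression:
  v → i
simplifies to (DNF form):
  i ∨ ¬v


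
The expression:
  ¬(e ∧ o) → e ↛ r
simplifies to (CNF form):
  e ∧ (o ∨ ¬r)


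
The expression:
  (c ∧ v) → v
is always true.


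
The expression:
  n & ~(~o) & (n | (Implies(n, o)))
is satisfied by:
  {o: True, n: True}


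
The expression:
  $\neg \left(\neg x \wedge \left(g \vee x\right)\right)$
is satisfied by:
  {x: True, g: False}
  {g: False, x: False}
  {g: True, x: True}


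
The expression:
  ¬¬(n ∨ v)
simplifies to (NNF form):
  n ∨ v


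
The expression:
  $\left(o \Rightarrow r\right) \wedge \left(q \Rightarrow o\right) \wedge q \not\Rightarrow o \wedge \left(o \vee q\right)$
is never true.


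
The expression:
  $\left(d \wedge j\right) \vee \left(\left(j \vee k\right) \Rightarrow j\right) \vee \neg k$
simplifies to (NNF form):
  $j \vee \neg k$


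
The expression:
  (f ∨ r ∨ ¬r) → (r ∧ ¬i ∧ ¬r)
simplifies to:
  False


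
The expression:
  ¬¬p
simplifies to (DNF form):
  p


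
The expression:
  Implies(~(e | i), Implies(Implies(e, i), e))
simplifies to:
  e | i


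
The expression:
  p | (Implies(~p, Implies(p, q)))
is always true.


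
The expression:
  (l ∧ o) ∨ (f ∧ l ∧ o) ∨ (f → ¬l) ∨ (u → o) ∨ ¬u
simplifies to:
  o ∨ ¬f ∨ ¬l ∨ ¬u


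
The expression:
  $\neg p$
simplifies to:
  $\neg p$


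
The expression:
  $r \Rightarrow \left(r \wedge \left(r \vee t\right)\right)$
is always true.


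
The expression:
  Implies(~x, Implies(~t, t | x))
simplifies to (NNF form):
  t | x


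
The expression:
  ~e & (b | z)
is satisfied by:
  {b: True, z: True, e: False}
  {b: True, e: False, z: False}
  {z: True, e: False, b: False}


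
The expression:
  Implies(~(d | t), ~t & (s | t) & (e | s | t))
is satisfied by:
  {d: True, t: True, s: True}
  {d: True, t: True, s: False}
  {d: True, s: True, t: False}
  {d: True, s: False, t: False}
  {t: True, s: True, d: False}
  {t: True, s: False, d: False}
  {s: True, t: False, d: False}


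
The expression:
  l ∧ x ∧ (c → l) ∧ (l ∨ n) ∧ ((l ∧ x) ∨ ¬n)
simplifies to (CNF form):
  l ∧ x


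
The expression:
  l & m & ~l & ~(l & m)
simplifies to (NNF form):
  False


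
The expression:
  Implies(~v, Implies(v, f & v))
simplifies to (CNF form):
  True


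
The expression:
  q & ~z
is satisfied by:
  {q: True, z: False}


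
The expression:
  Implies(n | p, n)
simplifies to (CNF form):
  n | ~p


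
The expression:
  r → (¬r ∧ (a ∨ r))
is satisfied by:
  {r: False}


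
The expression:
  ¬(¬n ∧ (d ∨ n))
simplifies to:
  n ∨ ¬d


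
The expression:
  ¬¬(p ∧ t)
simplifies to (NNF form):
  p ∧ t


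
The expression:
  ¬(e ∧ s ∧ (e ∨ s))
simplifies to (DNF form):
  ¬e ∨ ¬s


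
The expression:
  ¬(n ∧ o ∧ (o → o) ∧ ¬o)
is always true.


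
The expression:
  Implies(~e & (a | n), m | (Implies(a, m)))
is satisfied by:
  {m: True, e: True, a: False}
  {m: True, e: False, a: False}
  {e: True, m: False, a: False}
  {m: False, e: False, a: False}
  {a: True, m: True, e: True}
  {a: True, m: True, e: False}
  {a: True, e: True, m: False}


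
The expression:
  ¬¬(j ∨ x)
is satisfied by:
  {x: True, j: True}
  {x: True, j: False}
  {j: True, x: False}


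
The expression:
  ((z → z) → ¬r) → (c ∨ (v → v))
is always true.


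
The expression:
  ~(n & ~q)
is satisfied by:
  {q: True, n: False}
  {n: False, q: False}
  {n: True, q: True}


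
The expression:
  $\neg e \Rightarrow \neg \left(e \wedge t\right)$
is always true.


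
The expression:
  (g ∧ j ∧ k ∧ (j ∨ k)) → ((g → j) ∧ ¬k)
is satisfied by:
  {g: False, k: False, j: False}
  {j: True, g: False, k: False}
  {k: True, g: False, j: False}
  {j: True, k: True, g: False}
  {g: True, j: False, k: False}
  {j: True, g: True, k: False}
  {k: True, g: True, j: False}


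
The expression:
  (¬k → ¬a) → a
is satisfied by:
  {a: True}


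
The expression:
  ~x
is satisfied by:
  {x: False}


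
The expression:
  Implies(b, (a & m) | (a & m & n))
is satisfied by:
  {m: True, a: True, b: False}
  {m: True, a: False, b: False}
  {a: True, m: False, b: False}
  {m: False, a: False, b: False}
  {b: True, m: True, a: True}


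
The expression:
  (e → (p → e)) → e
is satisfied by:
  {e: True}


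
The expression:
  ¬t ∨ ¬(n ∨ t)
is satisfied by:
  {t: False}


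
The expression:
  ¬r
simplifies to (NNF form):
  ¬r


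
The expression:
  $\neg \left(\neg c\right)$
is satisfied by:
  {c: True}


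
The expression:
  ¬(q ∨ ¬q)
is never true.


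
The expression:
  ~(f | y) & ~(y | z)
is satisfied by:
  {y: False, z: False, f: False}


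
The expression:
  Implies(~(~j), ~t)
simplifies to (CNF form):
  ~j | ~t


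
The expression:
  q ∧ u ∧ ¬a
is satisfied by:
  {u: True, q: True, a: False}


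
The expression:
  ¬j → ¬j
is always true.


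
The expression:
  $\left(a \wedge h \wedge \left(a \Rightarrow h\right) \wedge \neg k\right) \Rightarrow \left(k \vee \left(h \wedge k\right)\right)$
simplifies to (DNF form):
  $k \vee \neg a \vee \neg h$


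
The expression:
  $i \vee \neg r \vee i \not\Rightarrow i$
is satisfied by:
  {i: True, r: False}
  {r: False, i: False}
  {r: True, i: True}


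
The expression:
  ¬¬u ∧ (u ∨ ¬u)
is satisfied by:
  {u: True}


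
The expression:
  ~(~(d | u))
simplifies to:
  d | u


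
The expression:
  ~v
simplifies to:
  ~v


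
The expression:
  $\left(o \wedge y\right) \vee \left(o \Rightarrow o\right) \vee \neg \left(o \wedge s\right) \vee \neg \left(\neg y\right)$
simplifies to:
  $\text{True}$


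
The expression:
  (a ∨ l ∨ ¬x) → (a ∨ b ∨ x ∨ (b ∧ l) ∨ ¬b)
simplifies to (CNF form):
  True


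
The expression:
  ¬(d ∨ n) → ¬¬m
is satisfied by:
  {n: True, d: True, m: True}
  {n: True, d: True, m: False}
  {n: True, m: True, d: False}
  {n: True, m: False, d: False}
  {d: True, m: True, n: False}
  {d: True, m: False, n: False}
  {m: True, d: False, n: False}


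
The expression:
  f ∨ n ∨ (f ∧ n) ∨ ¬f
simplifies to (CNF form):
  True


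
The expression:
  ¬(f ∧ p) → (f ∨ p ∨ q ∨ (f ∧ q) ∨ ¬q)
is always true.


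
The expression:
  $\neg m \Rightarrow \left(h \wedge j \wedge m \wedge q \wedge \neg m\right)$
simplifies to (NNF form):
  $m$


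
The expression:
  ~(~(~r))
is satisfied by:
  {r: False}


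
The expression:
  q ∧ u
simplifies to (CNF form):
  q ∧ u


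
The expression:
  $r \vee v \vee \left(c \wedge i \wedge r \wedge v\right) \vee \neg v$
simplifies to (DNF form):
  $\text{True}$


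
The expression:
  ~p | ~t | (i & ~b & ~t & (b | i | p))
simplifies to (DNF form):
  ~p | ~t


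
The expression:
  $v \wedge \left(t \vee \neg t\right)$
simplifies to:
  $v$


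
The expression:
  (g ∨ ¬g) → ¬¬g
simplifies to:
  g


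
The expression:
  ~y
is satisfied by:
  {y: False}


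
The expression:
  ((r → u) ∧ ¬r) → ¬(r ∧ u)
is always true.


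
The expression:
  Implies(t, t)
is always true.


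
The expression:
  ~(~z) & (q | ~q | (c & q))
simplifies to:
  z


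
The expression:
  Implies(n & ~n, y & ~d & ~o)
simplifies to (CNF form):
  True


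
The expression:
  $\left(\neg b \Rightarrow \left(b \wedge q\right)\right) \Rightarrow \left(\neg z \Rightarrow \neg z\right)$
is always true.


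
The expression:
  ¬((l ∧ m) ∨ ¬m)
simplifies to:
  m ∧ ¬l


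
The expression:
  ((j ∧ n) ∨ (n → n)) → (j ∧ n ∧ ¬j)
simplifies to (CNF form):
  False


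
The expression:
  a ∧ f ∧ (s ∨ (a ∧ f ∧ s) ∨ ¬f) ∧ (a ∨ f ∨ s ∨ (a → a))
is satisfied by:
  {a: True, s: True, f: True}


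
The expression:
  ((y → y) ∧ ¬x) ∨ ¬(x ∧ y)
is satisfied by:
  {y: False, x: False}
  {x: True, y: False}
  {y: True, x: False}


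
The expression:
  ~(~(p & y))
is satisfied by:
  {p: True, y: True}


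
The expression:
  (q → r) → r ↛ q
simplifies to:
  (q ∧ ¬r) ∨ (r ∧ ¬q)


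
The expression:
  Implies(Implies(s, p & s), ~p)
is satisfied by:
  {p: False}


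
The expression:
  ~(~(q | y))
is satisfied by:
  {y: True, q: True}
  {y: True, q: False}
  {q: True, y: False}


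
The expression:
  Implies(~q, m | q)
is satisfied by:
  {q: True, m: True}
  {q: True, m: False}
  {m: True, q: False}


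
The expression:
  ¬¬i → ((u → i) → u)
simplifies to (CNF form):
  u ∨ ¬i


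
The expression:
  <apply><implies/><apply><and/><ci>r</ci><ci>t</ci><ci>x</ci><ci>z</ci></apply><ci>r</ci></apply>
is always true.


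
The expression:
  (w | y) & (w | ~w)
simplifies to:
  w | y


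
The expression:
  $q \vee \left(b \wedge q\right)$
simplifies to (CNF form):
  $q$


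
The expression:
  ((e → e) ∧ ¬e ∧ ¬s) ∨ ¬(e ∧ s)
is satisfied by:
  {s: False, e: False}
  {e: True, s: False}
  {s: True, e: False}


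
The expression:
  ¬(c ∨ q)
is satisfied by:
  {q: False, c: False}


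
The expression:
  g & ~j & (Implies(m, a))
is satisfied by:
  {a: True, g: True, m: False, j: False}
  {g: True, a: False, m: False, j: False}
  {a: True, m: True, g: True, j: False}


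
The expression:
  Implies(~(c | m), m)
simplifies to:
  c | m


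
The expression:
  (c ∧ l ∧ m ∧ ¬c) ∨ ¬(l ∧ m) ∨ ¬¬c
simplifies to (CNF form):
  c ∨ ¬l ∨ ¬m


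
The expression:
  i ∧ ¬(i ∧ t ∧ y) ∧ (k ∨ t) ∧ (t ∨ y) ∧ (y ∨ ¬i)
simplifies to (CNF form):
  i ∧ k ∧ y ∧ ¬t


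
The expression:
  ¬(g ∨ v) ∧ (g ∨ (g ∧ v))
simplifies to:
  False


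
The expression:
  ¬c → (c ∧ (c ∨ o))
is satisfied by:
  {c: True}


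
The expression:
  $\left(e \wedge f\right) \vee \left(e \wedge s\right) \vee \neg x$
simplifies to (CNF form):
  $\left(e \vee \neg x\right) \wedge \left(e \vee f \vee \neg x\right) \wedge \left(e \vee s \vee \neg x\right) \wedge \left(f \vee s \vee \neg x\right)$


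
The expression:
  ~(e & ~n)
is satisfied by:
  {n: True, e: False}
  {e: False, n: False}
  {e: True, n: True}


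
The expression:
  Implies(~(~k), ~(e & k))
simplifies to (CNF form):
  ~e | ~k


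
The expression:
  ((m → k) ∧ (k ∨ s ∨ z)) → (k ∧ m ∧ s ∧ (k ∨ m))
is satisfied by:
  {m: True, z: False, k: False, s: False}
  {s: True, m: True, z: False, k: False}
  {s: True, k: True, m: True, z: False}
  {m: True, z: True, s: False, k: False}
  {s: True, m: True, z: True, k: False}
  {s: True, k: True, m: True, z: True}
  {s: False, z: False, m: False, k: False}


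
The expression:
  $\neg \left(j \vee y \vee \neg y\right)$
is never true.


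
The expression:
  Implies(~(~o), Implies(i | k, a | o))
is always true.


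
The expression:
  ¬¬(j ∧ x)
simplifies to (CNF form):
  j ∧ x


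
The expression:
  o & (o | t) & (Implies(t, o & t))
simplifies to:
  o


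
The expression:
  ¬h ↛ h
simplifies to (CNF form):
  True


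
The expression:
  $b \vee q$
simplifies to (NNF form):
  $b \vee q$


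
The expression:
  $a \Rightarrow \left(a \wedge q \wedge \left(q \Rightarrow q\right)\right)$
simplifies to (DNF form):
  $q \vee \neg a$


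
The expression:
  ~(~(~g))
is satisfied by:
  {g: False}


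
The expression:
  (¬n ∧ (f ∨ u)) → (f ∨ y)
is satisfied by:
  {n: True, y: True, f: True, u: False}
  {n: True, y: True, f: False, u: False}
  {n: True, f: True, u: False, y: False}
  {n: True, f: False, u: False, y: False}
  {y: True, f: True, u: False, n: False}
  {y: True, f: False, u: False, n: False}
  {f: True, y: False, u: False, n: False}
  {f: False, y: False, u: False, n: False}
  {n: True, y: True, u: True, f: True}
  {n: True, y: True, u: True, f: False}
  {n: True, u: True, f: True, y: False}
  {n: True, u: True, f: False, y: False}
  {u: True, y: True, f: True, n: False}
  {u: True, y: True, f: False, n: False}
  {u: True, f: True, y: False, n: False}


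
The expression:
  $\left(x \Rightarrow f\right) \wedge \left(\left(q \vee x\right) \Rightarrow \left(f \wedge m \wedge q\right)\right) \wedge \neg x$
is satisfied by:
  {f: True, m: True, x: False, q: False}
  {f: True, x: False, m: False, q: False}
  {m: True, f: False, x: False, q: False}
  {f: False, x: False, m: False, q: False}
  {q: True, f: True, m: True, x: False}


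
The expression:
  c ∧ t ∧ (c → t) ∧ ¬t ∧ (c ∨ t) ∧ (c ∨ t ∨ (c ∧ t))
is never true.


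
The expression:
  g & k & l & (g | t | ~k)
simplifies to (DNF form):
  g & k & l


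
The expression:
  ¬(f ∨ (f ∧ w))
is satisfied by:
  {f: False}


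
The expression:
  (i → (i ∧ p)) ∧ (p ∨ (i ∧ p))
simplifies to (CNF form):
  p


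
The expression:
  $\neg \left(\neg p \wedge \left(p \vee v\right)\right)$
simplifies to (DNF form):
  $p \vee \neg v$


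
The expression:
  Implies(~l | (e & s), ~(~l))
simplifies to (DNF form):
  l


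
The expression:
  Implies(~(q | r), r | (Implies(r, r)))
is always true.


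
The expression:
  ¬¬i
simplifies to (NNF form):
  i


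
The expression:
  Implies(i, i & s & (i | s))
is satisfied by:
  {s: True, i: False}
  {i: False, s: False}
  {i: True, s: True}


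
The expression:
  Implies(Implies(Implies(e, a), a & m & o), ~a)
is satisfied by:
  {m: False, o: False, a: False}
  {a: True, m: False, o: False}
  {o: True, m: False, a: False}
  {a: True, o: True, m: False}
  {m: True, a: False, o: False}
  {a: True, m: True, o: False}
  {o: True, m: True, a: False}


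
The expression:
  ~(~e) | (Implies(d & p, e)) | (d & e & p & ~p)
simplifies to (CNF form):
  e | ~d | ~p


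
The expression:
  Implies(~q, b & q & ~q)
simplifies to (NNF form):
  q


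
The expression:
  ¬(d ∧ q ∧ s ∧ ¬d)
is always true.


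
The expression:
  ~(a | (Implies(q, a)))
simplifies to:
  q & ~a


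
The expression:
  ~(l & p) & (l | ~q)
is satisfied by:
  {p: False, q: False, l: False}
  {l: True, p: False, q: False}
  {l: True, q: True, p: False}
  {p: True, q: False, l: False}


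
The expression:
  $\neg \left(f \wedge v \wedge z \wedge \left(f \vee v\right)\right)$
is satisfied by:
  {v: False, z: False, f: False}
  {f: True, v: False, z: False}
  {z: True, v: False, f: False}
  {f: True, z: True, v: False}
  {v: True, f: False, z: False}
  {f: True, v: True, z: False}
  {z: True, v: True, f: False}


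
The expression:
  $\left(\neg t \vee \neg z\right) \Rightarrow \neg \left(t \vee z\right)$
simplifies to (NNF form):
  $\left(t \wedge z\right) \vee \left(\neg t \wedge \neg z\right)$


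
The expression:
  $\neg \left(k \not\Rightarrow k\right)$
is always true.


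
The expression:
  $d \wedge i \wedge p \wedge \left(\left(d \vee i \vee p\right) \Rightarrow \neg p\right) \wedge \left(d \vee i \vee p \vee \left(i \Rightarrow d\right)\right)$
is never true.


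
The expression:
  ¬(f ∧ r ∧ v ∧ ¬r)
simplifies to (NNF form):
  True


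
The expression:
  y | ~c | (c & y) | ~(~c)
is always true.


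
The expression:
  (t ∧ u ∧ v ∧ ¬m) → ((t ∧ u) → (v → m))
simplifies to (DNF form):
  m ∨ ¬t ∨ ¬u ∨ ¬v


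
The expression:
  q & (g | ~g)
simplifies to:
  q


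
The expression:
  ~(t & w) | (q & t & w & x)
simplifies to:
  ~t | ~w | (q & x)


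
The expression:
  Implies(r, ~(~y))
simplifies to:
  y | ~r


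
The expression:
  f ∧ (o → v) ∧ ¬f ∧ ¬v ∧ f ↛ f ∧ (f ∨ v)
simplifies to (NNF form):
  False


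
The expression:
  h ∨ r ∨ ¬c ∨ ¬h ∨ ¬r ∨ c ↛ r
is always true.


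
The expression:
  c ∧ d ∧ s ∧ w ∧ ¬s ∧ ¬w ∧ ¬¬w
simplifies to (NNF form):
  False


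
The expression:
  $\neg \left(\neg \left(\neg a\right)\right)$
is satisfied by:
  {a: False}


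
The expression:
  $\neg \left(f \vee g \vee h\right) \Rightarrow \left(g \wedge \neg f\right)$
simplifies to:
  $f \vee g \vee h$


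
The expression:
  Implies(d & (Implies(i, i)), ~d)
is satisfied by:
  {d: False}


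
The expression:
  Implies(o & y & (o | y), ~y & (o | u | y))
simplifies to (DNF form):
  ~o | ~y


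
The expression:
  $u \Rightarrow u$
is always true.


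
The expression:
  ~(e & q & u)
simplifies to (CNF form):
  ~e | ~q | ~u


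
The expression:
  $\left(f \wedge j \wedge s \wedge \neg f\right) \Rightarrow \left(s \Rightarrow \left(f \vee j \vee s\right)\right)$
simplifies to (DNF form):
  $\text{True}$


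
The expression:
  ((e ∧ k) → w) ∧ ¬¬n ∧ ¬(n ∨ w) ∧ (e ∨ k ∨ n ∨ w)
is never true.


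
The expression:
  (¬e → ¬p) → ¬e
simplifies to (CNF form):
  ¬e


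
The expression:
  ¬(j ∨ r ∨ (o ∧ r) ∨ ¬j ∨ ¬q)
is never true.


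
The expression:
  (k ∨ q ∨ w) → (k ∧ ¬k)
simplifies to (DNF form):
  ¬k ∧ ¬q ∧ ¬w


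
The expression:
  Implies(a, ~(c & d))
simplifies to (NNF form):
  ~a | ~c | ~d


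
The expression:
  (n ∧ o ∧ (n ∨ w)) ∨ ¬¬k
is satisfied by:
  {k: True, o: True, n: True}
  {k: True, o: True, n: False}
  {k: True, n: True, o: False}
  {k: True, n: False, o: False}
  {o: True, n: True, k: False}


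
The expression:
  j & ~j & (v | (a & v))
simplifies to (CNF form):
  False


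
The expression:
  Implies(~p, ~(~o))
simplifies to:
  o | p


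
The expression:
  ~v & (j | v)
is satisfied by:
  {j: True, v: False}


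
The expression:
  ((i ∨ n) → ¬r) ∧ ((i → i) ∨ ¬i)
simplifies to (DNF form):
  (¬i ∧ ¬n) ∨ ¬r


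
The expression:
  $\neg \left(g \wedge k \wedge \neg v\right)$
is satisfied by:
  {v: True, g: False, k: False}
  {g: False, k: False, v: False}
  {v: True, k: True, g: False}
  {k: True, g: False, v: False}
  {v: True, g: True, k: False}
  {g: True, v: False, k: False}
  {v: True, k: True, g: True}


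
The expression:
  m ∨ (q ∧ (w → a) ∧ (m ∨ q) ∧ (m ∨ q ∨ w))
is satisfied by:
  {q: True, m: True, a: True, w: False}
  {q: True, m: True, a: False, w: False}
  {q: True, m: True, w: True, a: True}
  {q: True, m: True, w: True, a: False}
  {m: True, a: True, w: False, q: False}
  {m: True, a: False, w: False, q: False}
  {m: True, w: True, a: True, q: False}
  {m: True, w: True, a: False, q: False}
  {q: True, a: True, w: False, m: False}
  {q: True, a: False, w: False, m: False}
  {q: True, w: True, a: True, m: False}


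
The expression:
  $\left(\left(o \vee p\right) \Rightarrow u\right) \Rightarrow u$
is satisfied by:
  {o: True, u: True, p: True}
  {o: True, u: True, p: False}
  {o: True, p: True, u: False}
  {o: True, p: False, u: False}
  {u: True, p: True, o: False}
  {u: True, p: False, o: False}
  {p: True, u: False, o: False}


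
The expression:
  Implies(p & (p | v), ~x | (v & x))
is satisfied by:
  {v: True, p: False, x: False}
  {p: False, x: False, v: False}
  {x: True, v: True, p: False}
  {x: True, p: False, v: False}
  {v: True, p: True, x: False}
  {p: True, v: False, x: False}
  {x: True, p: True, v: True}


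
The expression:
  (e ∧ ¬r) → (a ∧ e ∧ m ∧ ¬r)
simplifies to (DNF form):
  r ∨ (a ∧ m) ∨ ¬e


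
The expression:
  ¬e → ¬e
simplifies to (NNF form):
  True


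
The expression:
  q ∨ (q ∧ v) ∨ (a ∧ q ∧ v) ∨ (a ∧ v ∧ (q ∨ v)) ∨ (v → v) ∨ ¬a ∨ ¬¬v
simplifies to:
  True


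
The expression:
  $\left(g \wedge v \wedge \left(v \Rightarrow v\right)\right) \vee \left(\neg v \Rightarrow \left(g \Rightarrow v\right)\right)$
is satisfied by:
  {v: True, g: False}
  {g: False, v: False}
  {g: True, v: True}


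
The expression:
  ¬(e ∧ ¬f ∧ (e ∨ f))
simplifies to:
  f ∨ ¬e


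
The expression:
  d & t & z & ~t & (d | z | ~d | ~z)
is never true.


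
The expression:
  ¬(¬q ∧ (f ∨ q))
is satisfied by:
  {q: True, f: False}
  {f: False, q: False}
  {f: True, q: True}


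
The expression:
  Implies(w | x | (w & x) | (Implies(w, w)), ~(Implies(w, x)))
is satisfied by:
  {w: True, x: False}


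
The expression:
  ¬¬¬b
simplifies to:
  ¬b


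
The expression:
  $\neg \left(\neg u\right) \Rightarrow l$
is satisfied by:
  {l: True, u: False}
  {u: False, l: False}
  {u: True, l: True}


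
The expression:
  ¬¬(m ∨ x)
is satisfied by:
  {x: True, m: True}
  {x: True, m: False}
  {m: True, x: False}


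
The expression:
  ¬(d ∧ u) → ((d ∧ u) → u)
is always true.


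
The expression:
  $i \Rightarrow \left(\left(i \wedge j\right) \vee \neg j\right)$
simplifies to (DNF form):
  $\text{True}$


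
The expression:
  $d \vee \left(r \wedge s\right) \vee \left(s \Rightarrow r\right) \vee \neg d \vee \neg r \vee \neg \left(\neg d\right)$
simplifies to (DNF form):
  $\text{True}$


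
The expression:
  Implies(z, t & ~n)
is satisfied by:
  {t: True, z: False, n: False}
  {t: False, z: False, n: False}
  {n: True, t: True, z: False}
  {n: True, t: False, z: False}
  {z: True, t: True, n: False}


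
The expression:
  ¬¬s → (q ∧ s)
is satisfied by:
  {q: True, s: False}
  {s: False, q: False}
  {s: True, q: True}


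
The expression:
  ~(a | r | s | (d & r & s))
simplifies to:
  ~a & ~r & ~s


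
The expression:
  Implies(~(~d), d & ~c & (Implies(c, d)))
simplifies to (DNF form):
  ~c | ~d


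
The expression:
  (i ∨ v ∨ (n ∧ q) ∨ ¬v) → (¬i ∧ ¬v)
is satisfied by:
  {v: False, i: False}


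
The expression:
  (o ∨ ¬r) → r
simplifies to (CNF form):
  r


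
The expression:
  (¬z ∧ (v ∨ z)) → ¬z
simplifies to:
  True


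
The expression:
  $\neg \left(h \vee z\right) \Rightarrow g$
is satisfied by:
  {z: True, g: True, h: True}
  {z: True, g: True, h: False}
  {z: True, h: True, g: False}
  {z: True, h: False, g: False}
  {g: True, h: True, z: False}
  {g: True, h: False, z: False}
  {h: True, g: False, z: False}


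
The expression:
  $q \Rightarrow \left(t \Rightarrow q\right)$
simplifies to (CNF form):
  $\text{True}$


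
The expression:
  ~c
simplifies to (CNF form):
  ~c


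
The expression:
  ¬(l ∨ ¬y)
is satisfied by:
  {y: True, l: False}


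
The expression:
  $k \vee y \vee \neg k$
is always true.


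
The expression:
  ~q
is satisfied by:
  {q: False}


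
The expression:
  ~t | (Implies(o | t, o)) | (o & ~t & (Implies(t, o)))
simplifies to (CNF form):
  o | ~t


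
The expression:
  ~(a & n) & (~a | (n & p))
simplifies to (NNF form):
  ~a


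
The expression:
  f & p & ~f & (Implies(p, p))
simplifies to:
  False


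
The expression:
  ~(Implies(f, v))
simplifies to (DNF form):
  f & ~v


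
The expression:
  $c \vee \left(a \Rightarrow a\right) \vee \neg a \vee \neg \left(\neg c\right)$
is always true.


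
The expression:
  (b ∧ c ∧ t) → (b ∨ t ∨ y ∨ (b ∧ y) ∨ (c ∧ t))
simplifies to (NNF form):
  True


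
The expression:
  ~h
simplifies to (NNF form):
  ~h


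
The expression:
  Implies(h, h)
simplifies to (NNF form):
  True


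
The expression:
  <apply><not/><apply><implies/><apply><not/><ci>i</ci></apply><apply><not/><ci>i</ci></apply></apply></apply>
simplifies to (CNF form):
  <false/>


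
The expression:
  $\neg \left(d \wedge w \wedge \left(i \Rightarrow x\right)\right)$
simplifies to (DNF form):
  $\left(i \wedge \neg x\right) \vee \neg d \vee \neg w$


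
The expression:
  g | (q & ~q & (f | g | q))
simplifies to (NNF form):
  g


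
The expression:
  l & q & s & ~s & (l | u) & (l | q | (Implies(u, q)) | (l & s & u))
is never true.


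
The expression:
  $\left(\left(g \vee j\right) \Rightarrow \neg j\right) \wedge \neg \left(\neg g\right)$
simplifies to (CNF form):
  $g \wedge \neg j$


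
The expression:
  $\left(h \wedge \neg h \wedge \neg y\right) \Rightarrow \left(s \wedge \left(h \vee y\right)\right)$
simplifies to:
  $\text{True}$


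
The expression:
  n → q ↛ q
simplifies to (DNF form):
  ¬n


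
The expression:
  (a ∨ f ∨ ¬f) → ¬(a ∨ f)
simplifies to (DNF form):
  ¬a ∧ ¬f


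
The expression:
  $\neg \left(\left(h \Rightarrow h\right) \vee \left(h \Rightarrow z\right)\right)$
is never true.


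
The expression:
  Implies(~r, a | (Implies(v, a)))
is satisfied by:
  {r: True, a: True, v: False}
  {r: True, v: False, a: False}
  {a: True, v: False, r: False}
  {a: False, v: False, r: False}
  {r: True, a: True, v: True}
  {r: True, v: True, a: False}
  {a: True, v: True, r: False}


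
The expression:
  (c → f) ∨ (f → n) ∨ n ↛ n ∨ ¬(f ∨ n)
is always true.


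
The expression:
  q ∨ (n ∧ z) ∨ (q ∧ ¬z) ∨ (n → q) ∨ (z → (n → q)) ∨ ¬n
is always true.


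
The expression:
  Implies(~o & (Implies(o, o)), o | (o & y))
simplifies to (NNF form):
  o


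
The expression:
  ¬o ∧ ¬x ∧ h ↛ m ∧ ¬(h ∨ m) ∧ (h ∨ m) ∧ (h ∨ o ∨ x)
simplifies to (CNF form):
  False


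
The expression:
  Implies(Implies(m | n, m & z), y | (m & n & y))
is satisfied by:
  {n: True, y: True, z: False, m: False}
  {y: True, z: False, m: False, n: False}
  {n: True, y: True, m: True, z: False}
  {y: True, m: True, z: False, n: False}
  {y: True, n: True, z: True, m: False}
  {y: True, z: True, m: False, n: False}
  {n: True, y: True, m: True, z: True}
  {y: True, m: True, z: True, n: False}
  {n: True, z: False, m: False, y: False}
  {n: True, m: True, z: False, y: False}
  {m: True, n: False, z: False, y: False}
  {n: True, z: True, m: False, y: False}


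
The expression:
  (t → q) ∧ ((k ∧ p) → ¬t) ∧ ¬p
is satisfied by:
  {q: True, t: False, p: False}
  {t: False, p: False, q: False}
  {q: True, t: True, p: False}


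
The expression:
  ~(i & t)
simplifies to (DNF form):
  ~i | ~t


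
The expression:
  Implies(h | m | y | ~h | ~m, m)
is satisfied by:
  {m: True}


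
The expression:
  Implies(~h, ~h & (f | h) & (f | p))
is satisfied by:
  {h: True, f: True}
  {h: True, f: False}
  {f: True, h: False}


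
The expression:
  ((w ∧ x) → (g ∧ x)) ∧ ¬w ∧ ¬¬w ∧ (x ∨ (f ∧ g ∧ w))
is never true.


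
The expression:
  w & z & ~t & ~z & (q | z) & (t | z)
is never true.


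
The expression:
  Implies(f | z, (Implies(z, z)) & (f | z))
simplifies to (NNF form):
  True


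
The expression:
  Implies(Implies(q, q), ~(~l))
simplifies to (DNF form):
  l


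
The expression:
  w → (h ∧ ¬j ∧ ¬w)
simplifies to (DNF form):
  ¬w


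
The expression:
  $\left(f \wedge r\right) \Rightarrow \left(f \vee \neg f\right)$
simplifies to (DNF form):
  $\text{True}$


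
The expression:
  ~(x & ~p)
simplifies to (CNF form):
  p | ~x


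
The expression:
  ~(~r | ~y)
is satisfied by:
  {r: True, y: True}


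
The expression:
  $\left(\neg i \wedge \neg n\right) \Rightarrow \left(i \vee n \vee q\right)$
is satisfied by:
  {i: True, n: True, q: True}
  {i: True, n: True, q: False}
  {i: True, q: True, n: False}
  {i: True, q: False, n: False}
  {n: True, q: True, i: False}
  {n: True, q: False, i: False}
  {q: True, n: False, i: False}


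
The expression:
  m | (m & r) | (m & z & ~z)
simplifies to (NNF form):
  m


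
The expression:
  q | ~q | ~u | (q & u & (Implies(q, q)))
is always true.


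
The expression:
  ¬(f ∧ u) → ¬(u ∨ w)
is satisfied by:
  {f: True, w: False, u: False}
  {w: False, u: False, f: False}
  {f: True, u: True, w: False}
  {f: True, u: True, w: True}


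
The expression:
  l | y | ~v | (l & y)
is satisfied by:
  {y: True, l: True, v: False}
  {y: True, v: False, l: False}
  {l: True, v: False, y: False}
  {l: False, v: False, y: False}
  {y: True, l: True, v: True}
  {y: True, v: True, l: False}
  {l: True, v: True, y: False}


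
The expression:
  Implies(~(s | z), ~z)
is always true.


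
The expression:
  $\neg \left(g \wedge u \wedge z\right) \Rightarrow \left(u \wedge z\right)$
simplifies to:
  $u \wedge z$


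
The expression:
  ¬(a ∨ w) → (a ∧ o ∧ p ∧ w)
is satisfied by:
  {a: True, w: True}
  {a: True, w: False}
  {w: True, a: False}


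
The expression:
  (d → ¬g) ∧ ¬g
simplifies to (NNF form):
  ¬g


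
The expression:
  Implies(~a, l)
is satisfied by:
  {a: True, l: True}
  {a: True, l: False}
  {l: True, a: False}


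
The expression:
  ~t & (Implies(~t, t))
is never true.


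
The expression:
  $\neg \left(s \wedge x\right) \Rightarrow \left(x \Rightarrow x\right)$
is always true.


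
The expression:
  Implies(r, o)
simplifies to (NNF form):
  o | ~r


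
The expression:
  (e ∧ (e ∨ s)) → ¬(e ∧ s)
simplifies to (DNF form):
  ¬e ∨ ¬s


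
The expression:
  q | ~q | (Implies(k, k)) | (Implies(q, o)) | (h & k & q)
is always true.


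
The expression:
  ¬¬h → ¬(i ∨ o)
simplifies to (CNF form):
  (¬h ∨ ¬i) ∧ (¬h ∨ ¬o)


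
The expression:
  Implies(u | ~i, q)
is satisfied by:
  {q: True, i: True, u: False}
  {q: True, i: False, u: False}
  {q: True, u: True, i: True}
  {q: True, u: True, i: False}
  {i: True, u: False, q: False}


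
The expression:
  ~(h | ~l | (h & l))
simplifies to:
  l & ~h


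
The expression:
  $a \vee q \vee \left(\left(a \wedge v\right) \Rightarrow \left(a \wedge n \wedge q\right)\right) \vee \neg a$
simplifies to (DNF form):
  $\text{True}$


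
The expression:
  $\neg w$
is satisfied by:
  {w: False}


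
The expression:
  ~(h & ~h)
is always true.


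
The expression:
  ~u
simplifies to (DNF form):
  ~u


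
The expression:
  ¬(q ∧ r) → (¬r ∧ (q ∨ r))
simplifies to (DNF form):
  q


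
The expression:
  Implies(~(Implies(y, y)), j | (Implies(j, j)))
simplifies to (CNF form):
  True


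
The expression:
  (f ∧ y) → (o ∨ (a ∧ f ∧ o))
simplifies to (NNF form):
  o ∨ ¬f ∨ ¬y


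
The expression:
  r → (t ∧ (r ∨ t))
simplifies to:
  t ∨ ¬r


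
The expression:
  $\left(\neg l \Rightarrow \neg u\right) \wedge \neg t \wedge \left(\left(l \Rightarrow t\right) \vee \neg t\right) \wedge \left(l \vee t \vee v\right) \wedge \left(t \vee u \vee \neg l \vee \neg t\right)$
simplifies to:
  $\neg t \wedge \left(l \vee v\right) \wedge \left(l \vee \neg u\right)$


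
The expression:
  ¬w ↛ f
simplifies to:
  f ∨ ¬w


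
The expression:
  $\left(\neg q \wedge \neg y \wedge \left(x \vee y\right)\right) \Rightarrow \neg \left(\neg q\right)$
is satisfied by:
  {y: True, q: True, x: False}
  {y: True, q: False, x: False}
  {q: True, y: False, x: False}
  {y: False, q: False, x: False}
  {y: True, x: True, q: True}
  {y: True, x: True, q: False}
  {x: True, q: True, y: False}


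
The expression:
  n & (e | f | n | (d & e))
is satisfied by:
  {n: True}


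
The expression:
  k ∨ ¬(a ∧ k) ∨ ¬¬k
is always true.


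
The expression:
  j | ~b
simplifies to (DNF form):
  j | ~b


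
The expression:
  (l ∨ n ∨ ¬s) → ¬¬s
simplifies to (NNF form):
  s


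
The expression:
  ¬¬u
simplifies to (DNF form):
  u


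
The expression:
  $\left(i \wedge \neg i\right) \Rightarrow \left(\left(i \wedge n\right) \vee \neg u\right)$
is always true.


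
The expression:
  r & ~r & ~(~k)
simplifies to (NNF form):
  False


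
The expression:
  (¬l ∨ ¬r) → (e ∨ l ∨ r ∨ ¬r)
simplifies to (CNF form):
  True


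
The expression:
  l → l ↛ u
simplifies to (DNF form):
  ¬l ∨ ¬u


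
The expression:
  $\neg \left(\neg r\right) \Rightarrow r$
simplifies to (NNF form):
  $\text{True}$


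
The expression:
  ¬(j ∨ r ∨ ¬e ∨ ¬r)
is never true.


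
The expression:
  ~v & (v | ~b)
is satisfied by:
  {v: False, b: False}


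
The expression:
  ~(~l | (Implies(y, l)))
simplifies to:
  False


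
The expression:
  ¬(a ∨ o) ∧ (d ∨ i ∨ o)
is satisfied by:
  {i: True, d: True, o: False, a: False}
  {i: True, o: False, d: False, a: False}
  {d: True, i: False, o: False, a: False}


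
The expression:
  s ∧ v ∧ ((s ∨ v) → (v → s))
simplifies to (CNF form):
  s ∧ v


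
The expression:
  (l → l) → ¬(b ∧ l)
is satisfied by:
  {l: False, b: False}
  {b: True, l: False}
  {l: True, b: False}


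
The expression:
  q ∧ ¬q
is never true.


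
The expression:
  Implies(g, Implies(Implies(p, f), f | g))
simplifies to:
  True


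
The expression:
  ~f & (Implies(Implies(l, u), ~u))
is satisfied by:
  {u: False, f: False}


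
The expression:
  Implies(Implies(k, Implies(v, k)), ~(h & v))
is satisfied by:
  {h: False, v: False}
  {v: True, h: False}
  {h: True, v: False}


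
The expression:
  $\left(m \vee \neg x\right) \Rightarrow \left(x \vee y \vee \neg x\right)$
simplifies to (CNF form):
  $\text{True}$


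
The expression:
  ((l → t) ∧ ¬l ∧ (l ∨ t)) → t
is always true.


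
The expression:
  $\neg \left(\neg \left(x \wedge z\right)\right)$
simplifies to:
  $x \wedge z$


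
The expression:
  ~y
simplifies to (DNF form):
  ~y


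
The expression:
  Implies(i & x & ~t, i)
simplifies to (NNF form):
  True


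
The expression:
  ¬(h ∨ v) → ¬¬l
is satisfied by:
  {v: True, l: True, h: True}
  {v: True, l: True, h: False}
  {v: True, h: True, l: False}
  {v: True, h: False, l: False}
  {l: True, h: True, v: False}
  {l: True, h: False, v: False}
  {h: True, l: False, v: False}


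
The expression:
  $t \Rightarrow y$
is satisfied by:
  {y: True, t: False}
  {t: False, y: False}
  {t: True, y: True}


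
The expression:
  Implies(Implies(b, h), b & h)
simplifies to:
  b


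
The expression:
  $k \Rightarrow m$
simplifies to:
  $m \vee \neg k$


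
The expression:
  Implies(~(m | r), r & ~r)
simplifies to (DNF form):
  m | r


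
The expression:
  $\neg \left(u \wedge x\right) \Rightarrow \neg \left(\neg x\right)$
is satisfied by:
  {x: True}


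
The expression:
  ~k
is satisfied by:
  {k: False}


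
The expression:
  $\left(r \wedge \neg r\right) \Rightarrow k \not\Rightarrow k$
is always true.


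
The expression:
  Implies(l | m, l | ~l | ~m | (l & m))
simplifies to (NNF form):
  True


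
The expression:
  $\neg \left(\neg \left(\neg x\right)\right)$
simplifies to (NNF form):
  $\neg x$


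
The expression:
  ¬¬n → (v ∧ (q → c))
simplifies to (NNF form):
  (c ∧ v) ∨ (v ∧ ¬q) ∨ ¬n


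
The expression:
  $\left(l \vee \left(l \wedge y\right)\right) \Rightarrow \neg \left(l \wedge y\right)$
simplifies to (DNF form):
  $\neg l \vee \neg y$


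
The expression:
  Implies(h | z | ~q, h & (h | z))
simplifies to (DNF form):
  h | (q & ~z)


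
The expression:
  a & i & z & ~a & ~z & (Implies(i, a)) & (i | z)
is never true.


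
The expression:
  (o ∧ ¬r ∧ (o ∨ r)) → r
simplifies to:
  r ∨ ¬o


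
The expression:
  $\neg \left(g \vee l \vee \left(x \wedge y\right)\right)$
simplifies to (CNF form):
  $\neg g \wedge \neg l \wedge \left(\neg x \vee \neg y\right)$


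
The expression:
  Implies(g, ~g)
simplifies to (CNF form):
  ~g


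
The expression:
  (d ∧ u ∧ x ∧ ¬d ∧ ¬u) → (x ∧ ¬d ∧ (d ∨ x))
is always true.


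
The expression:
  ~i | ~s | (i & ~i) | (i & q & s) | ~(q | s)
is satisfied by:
  {q: True, s: False, i: False}
  {s: False, i: False, q: False}
  {i: True, q: True, s: False}
  {i: True, s: False, q: False}
  {q: True, s: True, i: False}
  {s: True, q: False, i: False}
  {i: True, s: True, q: True}


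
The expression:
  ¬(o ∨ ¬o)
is never true.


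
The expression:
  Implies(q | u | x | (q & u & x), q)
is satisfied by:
  {q: True, x: False, u: False}
  {q: True, u: True, x: False}
  {q: True, x: True, u: False}
  {q: True, u: True, x: True}
  {u: False, x: False, q: False}


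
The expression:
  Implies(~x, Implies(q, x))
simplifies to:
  x | ~q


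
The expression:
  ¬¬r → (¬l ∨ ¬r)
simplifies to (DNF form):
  ¬l ∨ ¬r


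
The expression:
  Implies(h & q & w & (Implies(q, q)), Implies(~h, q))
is always true.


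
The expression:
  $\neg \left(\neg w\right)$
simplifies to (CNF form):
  $w$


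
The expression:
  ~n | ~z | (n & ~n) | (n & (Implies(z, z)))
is always true.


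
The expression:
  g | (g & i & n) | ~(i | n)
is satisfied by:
  {g: True, i: False, n: False}
  {n: True, g: True, i: False}
  {g: True, i: True, n: False}
  {n: True, g: True, i: True}
  {n: False, i: False, g: False}


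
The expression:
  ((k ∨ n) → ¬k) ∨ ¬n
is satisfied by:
  {k: False, n: False}
  {n: True, k: False}
  {k: True, n: False}
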